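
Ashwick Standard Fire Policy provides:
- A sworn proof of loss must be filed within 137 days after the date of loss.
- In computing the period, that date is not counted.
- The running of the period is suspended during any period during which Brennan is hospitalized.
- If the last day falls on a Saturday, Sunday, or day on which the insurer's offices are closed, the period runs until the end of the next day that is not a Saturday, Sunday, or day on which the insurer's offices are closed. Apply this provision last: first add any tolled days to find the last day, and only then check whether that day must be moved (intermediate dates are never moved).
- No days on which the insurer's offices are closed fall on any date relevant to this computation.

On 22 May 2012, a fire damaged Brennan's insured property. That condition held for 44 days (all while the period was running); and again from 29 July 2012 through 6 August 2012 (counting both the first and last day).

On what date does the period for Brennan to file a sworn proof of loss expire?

137 days after 22 May 2012 is October 6, 2012.
Tolling adds 44 days: October 6, 2012 + 44 days = November 19, 2012.
From July 29, 2012 through August 6, 2012 inclusive is 9 days; tolling adds 9 days: November 19, 2012 + 9 days = November 28, 2012.
November 28, 2012 is a Wednesday and not a day on which the insurer's offices are closed, so no extension applies.

November 28, 2012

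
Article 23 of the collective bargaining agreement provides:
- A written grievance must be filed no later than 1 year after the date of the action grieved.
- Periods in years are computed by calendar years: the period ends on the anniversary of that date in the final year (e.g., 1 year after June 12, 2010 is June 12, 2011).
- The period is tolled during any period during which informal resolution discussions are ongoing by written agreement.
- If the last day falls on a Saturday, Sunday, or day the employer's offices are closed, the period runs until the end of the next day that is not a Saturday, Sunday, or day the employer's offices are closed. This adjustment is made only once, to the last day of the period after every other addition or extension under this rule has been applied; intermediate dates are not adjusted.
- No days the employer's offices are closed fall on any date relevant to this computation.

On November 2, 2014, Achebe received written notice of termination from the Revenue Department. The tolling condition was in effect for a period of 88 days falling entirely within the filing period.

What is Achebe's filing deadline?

1 year after November 2, 2014 is November 2, 2015.
Tolling adds 88 days: November 2, 2015 + 88 days = January 29, 2016.
January 29, 2016 is a Friday and not a day the employer's offices are closed, so no extension applies.

January 29, 2016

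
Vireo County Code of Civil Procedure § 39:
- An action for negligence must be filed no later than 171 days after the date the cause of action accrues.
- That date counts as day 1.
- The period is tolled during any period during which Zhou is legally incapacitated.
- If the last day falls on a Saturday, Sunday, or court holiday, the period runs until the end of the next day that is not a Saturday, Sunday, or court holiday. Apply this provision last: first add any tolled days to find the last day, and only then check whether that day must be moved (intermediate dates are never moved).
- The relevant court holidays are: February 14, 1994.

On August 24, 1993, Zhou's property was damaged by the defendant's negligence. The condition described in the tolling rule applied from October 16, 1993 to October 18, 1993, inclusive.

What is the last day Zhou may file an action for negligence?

February 15, 1994

Counting August 24, 1993 as day 1, day 171 is February 10, 1994.
From October 16, 1993 through October 18, 1993 inclusive is 3 days; tolling adds 3 days: February 10, 1994 + 3 days = February 13, 1994.
February 13, 1994 is Sunday; February 14, 1994 is a listed holiday. The next qualifying day is February 15, 1994.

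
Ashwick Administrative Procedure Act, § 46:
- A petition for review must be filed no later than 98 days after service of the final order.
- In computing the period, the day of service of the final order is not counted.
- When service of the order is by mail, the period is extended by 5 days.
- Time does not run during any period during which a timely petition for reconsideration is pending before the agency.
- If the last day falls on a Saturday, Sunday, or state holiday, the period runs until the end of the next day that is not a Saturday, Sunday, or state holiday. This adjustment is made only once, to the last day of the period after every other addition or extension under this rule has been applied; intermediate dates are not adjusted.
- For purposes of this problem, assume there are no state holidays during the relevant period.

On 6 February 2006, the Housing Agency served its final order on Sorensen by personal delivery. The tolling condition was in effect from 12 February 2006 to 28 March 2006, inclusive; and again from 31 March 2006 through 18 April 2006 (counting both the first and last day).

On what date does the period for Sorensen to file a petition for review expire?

98 days after 6 February 2006 is May 15, 2006.
Service was not by mail, so no mail extension applies.
From February 12, 2006 through March 28, 2006 inclusive is 45 days; tolling adds 45 days: May 15, 2006 + 45 days = June 29, 2006.
From March 31, 2006 through April 18, 2006 inclusive is 19 days; tolling adds 19 days: June 29, 2006 + 19 days = July 18, 2006.
July 18, 2006 is a Tuesday and not a state holiday, so no extension applies.

July 18, 2006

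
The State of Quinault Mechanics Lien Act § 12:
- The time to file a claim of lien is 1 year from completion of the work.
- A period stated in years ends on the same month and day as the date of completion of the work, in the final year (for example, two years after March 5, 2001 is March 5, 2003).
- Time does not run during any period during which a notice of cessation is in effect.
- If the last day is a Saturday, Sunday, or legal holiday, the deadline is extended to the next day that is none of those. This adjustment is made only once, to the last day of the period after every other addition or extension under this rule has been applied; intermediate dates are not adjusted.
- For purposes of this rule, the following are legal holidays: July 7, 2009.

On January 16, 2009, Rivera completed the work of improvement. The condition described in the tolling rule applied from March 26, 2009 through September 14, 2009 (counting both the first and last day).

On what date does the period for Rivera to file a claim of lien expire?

1 year after January 16, 2009 is January 16, 2010.
From March 26, 2009 through September 14, 2009 inclusive is 173 days; tolling adds 173 days: January 16, 2010 + 173 days = July 8, 2010.
July 8, 2010 is a Thursday and not a legal holiday, so no extension applies.

July 8, 2010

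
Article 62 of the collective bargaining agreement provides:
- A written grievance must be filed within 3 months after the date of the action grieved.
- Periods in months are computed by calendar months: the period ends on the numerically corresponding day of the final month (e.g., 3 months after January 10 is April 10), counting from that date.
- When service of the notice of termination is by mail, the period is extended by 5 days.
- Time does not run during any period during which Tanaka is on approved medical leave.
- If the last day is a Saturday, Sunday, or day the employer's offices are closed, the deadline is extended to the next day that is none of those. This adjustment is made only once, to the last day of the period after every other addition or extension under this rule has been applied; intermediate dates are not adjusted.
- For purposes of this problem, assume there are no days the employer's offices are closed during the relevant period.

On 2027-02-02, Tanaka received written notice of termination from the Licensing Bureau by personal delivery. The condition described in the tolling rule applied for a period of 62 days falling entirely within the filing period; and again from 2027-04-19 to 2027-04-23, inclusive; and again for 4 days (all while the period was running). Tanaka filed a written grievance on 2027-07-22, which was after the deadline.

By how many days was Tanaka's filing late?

10 days

3 months after 2027-02-02 is May 2, 2027.
Service was not by mail, so no mail extension applies.
Tolling adds 62 days: May 2, 2027 + 62 days = July 3, 2027.
From April 19, 2027 through April 23, 2027 inclusive is 5 days; tolling adds 5 days: July 3, 2027 + 5 days = July 8, 2027.
Tolling adds 4 days: July 8, 2027 + 4 days = July 12, 2027.
July 12, 2027 is a Monday and not a day the employer's offices are closed, so no extension applies.
The deadline is July 12, 2027; from July 12, 2027 to July 22, 2027 is 10 days.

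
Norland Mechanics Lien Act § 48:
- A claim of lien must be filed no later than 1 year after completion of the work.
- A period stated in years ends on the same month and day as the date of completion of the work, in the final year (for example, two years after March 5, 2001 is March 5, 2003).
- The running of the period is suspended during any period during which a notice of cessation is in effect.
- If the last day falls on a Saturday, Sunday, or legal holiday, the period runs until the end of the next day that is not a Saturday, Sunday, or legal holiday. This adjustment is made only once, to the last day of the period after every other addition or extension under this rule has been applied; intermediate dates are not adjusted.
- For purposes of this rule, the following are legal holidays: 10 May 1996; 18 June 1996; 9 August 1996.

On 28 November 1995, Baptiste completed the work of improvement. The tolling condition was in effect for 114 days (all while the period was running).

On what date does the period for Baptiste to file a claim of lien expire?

March 24, 1997

1 year after 28 November 1995 is November 28, 1996.
Tolling adds 114 days: November 28, 1996 + 114 days = March 22, 1997.
March 22, 1997 is Saturday; March 23, 1997 is Sunday. The next qualifying day is March 24, 1997.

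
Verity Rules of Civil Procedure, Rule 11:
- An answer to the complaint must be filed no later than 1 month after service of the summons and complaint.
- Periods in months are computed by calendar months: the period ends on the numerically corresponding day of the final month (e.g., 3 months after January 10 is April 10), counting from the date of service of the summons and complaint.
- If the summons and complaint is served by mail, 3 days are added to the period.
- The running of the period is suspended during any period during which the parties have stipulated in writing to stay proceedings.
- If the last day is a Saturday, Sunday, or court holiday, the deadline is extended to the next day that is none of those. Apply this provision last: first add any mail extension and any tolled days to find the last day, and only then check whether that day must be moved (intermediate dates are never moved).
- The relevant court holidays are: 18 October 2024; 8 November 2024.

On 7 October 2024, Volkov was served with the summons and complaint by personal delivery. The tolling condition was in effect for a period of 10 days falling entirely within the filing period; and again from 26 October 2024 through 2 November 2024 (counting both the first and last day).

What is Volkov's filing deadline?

November 25, 2024

1 month after 7 October 2024 is November 7, 2024.
Service was not by mail, so no mail extension applies.
Tolling adds 10 days: November 7, 2024 + 10 days = November 17, 2024.
From October 26, 2024 through November 2, 2024 inclusive is 8 days; tolling adds 8 days: November 17, 2024 + 8 days = November 25, 2024.
November 25, 2024 is a Monday and not a court holiday, so no extension applies.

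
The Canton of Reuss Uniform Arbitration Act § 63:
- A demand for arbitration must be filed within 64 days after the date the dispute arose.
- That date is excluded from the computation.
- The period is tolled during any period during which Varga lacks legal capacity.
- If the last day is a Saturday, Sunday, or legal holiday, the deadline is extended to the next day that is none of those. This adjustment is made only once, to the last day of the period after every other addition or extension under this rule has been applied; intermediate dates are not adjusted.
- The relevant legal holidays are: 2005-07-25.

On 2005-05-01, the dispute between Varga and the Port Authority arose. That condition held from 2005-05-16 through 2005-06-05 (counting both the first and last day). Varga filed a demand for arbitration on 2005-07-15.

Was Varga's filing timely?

64 days after 2005-05-01 is July 4, 2005.
From May 16, 2005 through June 5, 2005 inclusive is 21 days; tolling adds 21 days: July 4, 2005 + 21 days = July 25, 2005.
July 25, 2005 is a listed holiday. The next qualifying day is July 26, 2005.
The deadline is July 26, 2005; the filing on July 15, 2005 is on or before that date.

Yes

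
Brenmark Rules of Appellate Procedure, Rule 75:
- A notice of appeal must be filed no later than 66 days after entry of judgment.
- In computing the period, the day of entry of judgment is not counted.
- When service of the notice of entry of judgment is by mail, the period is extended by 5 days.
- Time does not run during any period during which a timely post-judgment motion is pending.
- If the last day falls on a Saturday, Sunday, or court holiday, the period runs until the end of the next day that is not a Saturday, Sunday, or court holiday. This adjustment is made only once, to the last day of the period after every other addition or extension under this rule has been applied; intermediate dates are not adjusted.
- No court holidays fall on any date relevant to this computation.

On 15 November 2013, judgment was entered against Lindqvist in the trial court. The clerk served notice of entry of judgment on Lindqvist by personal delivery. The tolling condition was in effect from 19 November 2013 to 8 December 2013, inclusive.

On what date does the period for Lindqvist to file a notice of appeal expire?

February 10, 2014

66 days after 15 November 2013 is January 20, 2014.
Service was not by mail, so no mail extension applies.
From November 19, 2013 through December 8, 2013 inclusive is 20 days; tolling adds 20 days: January 20, 2014 + 20 days = February 9, 2014.
February 9, 2014 is Sunday. The next qualifying day is February 10, 2014.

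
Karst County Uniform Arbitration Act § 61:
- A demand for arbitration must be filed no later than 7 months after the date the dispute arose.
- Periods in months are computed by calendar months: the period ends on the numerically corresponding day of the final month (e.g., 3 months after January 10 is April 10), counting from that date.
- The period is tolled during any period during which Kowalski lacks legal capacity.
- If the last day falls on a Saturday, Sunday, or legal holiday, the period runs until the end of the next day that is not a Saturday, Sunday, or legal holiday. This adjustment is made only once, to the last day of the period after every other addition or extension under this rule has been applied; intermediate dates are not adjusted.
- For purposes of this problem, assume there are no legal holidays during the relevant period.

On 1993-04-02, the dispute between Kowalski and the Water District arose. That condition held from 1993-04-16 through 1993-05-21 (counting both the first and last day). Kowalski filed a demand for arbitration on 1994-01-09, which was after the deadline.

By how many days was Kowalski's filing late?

32 days

7 months after 1993-04-02 is November 2, 1993.
From April 16, 1993 through May 21, 1993 inclusive is 36 days; tolling adds 36 days: November 2, 1993 + 36 days = December 8, 1993.
December 8, 1993 is a Wednesday and not a legal holiday, so no extension applies.
The deadline is December 8, 1993; from December 8, 1993 to January 9, 1994 is 32 days.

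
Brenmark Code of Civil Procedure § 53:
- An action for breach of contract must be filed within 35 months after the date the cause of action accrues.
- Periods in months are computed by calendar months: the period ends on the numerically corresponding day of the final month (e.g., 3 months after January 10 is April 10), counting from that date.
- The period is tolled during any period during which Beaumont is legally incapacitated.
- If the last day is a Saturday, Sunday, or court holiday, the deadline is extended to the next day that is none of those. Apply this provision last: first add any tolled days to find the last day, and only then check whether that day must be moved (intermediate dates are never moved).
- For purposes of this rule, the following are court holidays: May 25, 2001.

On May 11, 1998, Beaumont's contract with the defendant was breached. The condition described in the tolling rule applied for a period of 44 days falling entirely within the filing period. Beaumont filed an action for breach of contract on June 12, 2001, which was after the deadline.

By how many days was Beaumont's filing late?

15 days

35 months after May 11, 1998 is April 11, 2001.
Tolling adds 44 days: April 11, 2001 + 44 days = May 25, 2001.
May 25, 2001 is a listed holiday; May 26, 2001 is Saturday; May 27, 2001 is Sunday. The next qualifying day is May 28, 2001.
The deadline is May 28, 2001; from May 28, 2001 to June 12, 2001 is 15 days.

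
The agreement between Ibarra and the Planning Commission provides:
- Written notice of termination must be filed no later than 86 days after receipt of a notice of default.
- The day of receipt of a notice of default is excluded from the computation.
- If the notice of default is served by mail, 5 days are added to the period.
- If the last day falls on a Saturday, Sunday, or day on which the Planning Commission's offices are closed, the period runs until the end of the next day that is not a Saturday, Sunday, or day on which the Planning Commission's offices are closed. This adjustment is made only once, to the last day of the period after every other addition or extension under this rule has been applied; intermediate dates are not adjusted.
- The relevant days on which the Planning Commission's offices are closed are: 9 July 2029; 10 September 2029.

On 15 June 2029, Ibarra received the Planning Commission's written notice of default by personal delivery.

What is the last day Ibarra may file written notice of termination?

86 days after 15 June 2029 is September 9, 2029.
Service was not by mail, so no mail extension applies.
September 9, 2029 is Sunday; September 10, 2029 is a listed holiday. The next qualifying day is September 11, 2029.

September 11, 2029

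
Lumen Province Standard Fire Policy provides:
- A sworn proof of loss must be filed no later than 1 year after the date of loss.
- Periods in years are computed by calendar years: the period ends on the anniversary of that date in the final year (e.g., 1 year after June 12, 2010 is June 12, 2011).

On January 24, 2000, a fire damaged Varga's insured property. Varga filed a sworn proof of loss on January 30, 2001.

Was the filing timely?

1 year after January 24, 2000 is January 24, 2001.
The deadline is January 24, 2001; the filing on January 30, 2001 is after that date.

No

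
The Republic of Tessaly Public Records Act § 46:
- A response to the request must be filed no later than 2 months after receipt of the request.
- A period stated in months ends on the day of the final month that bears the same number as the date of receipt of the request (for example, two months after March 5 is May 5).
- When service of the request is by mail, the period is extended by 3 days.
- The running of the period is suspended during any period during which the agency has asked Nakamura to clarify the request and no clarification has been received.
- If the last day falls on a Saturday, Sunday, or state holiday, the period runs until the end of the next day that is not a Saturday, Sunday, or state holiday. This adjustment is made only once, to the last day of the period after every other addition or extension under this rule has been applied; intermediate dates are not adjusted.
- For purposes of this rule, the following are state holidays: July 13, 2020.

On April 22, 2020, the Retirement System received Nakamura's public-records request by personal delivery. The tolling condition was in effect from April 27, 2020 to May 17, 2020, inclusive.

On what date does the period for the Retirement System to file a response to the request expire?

2 months after April 22, 2020 is June 22, 2020.
Service was not by mail, so no mail extension applies.
From April 27, 2020 through May 17, 2020 inclusive is 21 days; tolling adds 21 days: June 22, 2020 + 21 days = July 13, 2020.
July 13, 2020 is a listed holiday. The next qualifying day is July 14, 2020.

July 14, 2020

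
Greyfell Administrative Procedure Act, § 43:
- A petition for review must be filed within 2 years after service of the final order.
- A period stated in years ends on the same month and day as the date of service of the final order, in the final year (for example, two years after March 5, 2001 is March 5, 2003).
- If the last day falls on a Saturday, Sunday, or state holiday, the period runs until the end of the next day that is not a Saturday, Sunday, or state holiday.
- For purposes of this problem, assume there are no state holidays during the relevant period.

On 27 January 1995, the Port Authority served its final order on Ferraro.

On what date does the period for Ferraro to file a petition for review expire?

January 27, 1997

2 years after 27 January 1995 is January 27, 1997.
January 27, 1997 is a Monday and not a state holiday, so no extension applies.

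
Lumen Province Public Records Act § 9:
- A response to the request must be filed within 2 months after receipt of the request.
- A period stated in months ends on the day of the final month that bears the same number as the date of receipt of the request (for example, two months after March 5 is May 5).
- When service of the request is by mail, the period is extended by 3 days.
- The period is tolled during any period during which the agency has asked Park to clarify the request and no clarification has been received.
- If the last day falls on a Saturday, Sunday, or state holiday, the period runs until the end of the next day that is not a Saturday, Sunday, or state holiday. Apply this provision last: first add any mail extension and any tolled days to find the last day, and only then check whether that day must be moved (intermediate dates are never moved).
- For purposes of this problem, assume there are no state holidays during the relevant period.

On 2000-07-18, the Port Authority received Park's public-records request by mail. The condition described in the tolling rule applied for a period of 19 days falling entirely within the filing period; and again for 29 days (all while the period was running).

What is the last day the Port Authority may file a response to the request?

November 8, 2000

2 months after 2000-07-18 is September 18, 2000.
Service was by mail, adding 3 days: September 18, 2000 + 3 days = September 21, 2000.
Tolling adds 19 days: September 21, 2000 + 19 days = October 10, 2000.
Tolling adds 29 days: October 10, 2000 + 29 days = November 8, 2000.
November 8, 2000 is a Wednesday and not a state holiday, so no extension applies.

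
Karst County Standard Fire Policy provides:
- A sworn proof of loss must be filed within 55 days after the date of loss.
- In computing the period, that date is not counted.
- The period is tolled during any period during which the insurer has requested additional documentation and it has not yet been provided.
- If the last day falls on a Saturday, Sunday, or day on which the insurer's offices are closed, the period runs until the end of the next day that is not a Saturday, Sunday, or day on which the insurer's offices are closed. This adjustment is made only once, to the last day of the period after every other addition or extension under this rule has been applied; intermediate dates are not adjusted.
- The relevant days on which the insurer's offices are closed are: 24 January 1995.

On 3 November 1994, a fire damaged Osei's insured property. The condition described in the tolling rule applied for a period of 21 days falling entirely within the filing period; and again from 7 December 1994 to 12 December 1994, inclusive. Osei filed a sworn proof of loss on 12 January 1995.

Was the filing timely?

55 days after 3 November 1994 is December 28, 1994.
Tolling adds 21 days: December 28, 1994 + 21 days = January 18, 1995.
From December 7, 1994 through December 12, 1994 inclusive is 6 days; tolling adds 6 days: January 18, 1995 + 6 days = January 24, 1995.
January 24, 1995 is a listed holiday. The next qualifying day is January 25, 1995.
The deadline is January 25, 1995; the filing on January 12, 1995 is on or before that date.

Yes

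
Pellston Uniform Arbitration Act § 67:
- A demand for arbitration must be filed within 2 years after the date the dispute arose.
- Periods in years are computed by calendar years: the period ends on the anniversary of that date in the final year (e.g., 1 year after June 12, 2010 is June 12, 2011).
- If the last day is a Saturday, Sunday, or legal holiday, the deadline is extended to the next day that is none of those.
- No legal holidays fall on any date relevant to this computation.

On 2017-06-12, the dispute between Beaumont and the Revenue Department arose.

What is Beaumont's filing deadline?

2 years after 2017-06-12 is June 12, 2019.
June 12, 2019 is a Wednesday and not a legal holiday, so no extension applies.

June 12, 2019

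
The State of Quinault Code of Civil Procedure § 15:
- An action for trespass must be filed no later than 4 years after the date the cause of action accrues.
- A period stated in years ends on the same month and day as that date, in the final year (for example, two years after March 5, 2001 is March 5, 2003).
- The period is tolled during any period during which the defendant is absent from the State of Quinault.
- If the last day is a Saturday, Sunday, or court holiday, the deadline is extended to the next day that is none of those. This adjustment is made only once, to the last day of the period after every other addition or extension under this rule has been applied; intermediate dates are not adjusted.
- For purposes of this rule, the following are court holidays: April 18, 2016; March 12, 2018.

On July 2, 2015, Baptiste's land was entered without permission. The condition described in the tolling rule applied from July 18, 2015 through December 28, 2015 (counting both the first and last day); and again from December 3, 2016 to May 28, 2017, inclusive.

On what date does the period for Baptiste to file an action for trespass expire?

4 years after July 2, 2015 is July 2, 2019.
From July 18, 2015 through December 28, 2015 inclusive is 164 days; tolling adds 164 days: July 2, 2019 + 164 days = December 13, 2019.
From December 3, 2016 through May 28, 2017 inclusive is 177 days; tolling adds 177 days: December 13, 2019 + 177 days = June 7, 2020.
June 7, 2020 is Sunday. The next qualifying day is June 8, 2020.

June 8, 2020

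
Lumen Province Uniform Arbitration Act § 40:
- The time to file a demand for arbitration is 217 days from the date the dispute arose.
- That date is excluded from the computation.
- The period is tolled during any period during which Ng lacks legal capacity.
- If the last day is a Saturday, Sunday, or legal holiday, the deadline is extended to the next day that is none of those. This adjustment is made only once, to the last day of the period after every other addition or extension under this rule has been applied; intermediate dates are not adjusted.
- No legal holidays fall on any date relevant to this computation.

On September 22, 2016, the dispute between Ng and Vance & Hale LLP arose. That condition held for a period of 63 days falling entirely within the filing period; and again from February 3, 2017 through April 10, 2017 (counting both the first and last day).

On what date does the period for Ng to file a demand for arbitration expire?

September 4, 2017

217 days after September 22, 2016 is April 27, 2017.
Tolling adds 63 days: April 27, 2017 + 63 days = June 29, 2017.
From February 3, 2017 through April 10, 2017 inclusive is 67 days; tolling adds 67 days: June 29, 2017 + 67 days = September 4, 2017.
September 4, 2017 is a Monday and not a legal holiday, so no extension applies.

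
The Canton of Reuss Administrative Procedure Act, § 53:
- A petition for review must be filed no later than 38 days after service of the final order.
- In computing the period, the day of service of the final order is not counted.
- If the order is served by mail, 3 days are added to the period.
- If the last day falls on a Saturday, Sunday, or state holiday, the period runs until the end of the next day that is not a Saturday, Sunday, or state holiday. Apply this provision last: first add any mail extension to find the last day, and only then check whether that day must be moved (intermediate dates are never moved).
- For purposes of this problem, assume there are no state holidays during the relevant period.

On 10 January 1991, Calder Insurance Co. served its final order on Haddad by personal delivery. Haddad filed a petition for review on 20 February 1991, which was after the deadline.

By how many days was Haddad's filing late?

38 days after 10 January 1991 is February 17, 1991.
Service was not by mail, so no mail extension applies.
February 17, 1991 is Sunday. The next qualifying day is February 18, 1991.
The deadline is February 18, 1991; from February 18, 1991 to February 20, 1991 is 2 days.

2 days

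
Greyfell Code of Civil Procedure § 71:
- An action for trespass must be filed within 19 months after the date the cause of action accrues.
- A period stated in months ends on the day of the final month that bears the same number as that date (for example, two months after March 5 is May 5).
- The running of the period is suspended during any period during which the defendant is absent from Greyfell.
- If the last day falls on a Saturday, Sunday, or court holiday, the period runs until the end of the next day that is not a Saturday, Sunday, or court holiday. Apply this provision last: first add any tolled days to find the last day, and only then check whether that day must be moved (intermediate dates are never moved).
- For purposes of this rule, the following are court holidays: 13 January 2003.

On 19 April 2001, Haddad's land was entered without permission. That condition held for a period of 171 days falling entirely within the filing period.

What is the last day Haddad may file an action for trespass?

19 months after 19 April 2001 is November 19, 2002.
Tolling adds 171 days: November 19, 2002 + 171 days = May 9, 2003.
May 9, 2003 is a Friday and not a court holiday, so no extension applies.

May 9, 2003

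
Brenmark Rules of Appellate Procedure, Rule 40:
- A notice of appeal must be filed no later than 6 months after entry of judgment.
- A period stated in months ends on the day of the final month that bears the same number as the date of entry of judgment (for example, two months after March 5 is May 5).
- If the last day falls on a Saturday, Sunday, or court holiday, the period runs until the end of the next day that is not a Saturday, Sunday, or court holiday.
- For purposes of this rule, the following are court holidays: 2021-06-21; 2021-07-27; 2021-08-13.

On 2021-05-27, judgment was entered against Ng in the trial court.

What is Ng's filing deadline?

6 months after 2021-05-27 is November 27, 2021.
November 27, 2021 is Saturday; November 28, 2021 is Sunday. The next qualifying day is November 29, 2021.

November 29, 2021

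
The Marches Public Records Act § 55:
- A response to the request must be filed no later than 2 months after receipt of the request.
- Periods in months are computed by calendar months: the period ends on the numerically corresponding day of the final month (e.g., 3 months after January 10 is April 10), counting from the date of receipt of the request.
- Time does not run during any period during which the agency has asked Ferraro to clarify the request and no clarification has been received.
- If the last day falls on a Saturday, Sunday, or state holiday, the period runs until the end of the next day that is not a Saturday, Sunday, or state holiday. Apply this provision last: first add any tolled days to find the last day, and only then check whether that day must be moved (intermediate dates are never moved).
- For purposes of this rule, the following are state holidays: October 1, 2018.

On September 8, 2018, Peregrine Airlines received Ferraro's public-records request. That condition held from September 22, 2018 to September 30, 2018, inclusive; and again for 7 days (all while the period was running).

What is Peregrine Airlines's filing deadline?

2 months after September 8, 2018 is November 8, 2018.
From September 22, 2018 through September 30, 2018 inclusive is 9 days; tolling adds 9 days: November 8, 2018 + 9 days = November 17, 2018.
Tolling adds 7 days: November 17, 2018 + 7 days = November 24, 2018.
November 24, 2018 is Saturday; November 25, 2018 is Sunday. The next qualifying day is November 26, 2018.

November 26, 2018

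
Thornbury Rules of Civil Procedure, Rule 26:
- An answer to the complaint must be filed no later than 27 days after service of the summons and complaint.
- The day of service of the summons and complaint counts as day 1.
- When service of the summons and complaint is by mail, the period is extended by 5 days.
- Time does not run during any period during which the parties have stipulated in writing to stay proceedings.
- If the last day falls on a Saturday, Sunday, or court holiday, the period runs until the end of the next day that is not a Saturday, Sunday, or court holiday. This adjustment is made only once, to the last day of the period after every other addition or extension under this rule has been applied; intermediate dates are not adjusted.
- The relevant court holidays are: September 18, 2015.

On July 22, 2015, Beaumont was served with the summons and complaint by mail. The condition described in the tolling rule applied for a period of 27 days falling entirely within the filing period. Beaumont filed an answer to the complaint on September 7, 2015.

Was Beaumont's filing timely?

Yes

Counting July 22, 2015 as day 1, day 27 is August 17, 2015.
Service was by mail, adding 5 days: August 17, 2015 + 5 days = August 22, 2015.
Tolling adds 27 days: August 22, 2015 + 27 days = September 18, 2015.
September 18, 2015 is a listed holiday; September 19, 2015 is Saturday; September 20, 2015 is Sunday. The next qualifying day is September 21, 2015.
The deadline is September 21, 2015; the filing on September 7, 2015 is on or before that date.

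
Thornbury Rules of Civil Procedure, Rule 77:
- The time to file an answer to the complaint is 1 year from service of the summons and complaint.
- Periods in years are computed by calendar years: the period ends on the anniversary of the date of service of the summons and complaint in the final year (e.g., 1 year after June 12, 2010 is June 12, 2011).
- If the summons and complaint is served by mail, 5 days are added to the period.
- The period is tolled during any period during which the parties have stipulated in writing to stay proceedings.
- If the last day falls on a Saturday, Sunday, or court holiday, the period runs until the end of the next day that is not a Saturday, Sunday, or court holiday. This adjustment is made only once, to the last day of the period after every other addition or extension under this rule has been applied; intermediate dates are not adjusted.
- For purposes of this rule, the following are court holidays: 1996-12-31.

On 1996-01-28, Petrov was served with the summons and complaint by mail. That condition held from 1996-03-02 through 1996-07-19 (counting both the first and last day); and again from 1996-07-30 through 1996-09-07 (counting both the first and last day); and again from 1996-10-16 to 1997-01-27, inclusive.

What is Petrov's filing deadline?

1 year after 1996-01-28 is January 28, 1997.
Service was by mail, adding 5 days: January 28, 1997 + 5 days = February 2, 1997.
From March 2, 1996 through July 19, 1996 inclusive is 140 days; tolling adds 140 days: February 2, 1997 + 140 days = June 22, 1997.
From July 30, 1996 through September 7, 1996 inclusive is 40 days; tolling adds 40 days: June 22, 1997 + 40 days = August 1, 1997.
From October 16, 1996 through January 27, 1997 inclusive is 104 days; tolling adds 104 days: August 1, 1997 + 104 days = November 13, 1997.
November 13, 1997 is a Thursday and not a court holiday, so no extension applies.

November 13, 1997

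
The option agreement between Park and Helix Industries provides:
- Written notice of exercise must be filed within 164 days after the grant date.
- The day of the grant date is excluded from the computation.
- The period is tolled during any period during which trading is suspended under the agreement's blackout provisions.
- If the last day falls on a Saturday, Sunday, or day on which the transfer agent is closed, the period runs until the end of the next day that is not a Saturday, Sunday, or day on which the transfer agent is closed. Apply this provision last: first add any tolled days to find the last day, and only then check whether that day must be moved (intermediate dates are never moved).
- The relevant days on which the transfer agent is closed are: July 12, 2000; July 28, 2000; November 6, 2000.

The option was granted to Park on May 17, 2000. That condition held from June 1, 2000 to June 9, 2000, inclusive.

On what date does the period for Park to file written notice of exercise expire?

164 days after May 17, 2000 is October 28, 2000.
From June 1, 2000 through June 9, 2000 inclusive is 9 days; tolling adds 9 days: October 28, 2000 + 9 days = November 6, 2000.
November 6, 2000 is a listed holiday. The next qualifying day is November 7, 2000.

November 7, 2000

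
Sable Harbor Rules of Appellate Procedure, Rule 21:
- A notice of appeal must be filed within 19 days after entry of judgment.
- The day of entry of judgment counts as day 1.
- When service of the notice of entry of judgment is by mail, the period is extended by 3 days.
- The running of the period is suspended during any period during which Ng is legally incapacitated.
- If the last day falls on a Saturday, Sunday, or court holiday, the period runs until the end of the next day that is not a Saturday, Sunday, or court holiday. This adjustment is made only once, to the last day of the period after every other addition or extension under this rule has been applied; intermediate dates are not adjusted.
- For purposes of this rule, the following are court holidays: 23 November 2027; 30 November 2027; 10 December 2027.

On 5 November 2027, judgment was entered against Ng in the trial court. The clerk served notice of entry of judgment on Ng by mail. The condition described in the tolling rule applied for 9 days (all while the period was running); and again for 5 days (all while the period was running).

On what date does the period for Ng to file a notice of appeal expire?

Counting 5 November 2027 as day 1, day 19 is November 23, 2027.
Service was by mail, adding 3 days: November 23, 2027 + 3 days = November 26, 2027.
Tolling adds 9 days: November 26, 2027 + 9 days = December 5, 2027.
Tolling adds 5 days: December 5, 2027 + 5 days = December 10, 2027.
December 10, 2027 is a listed holiday; December 11, 2027 is Saturday; December 12, 2027 is Sunday. The next qualifying day is December 13, 2027.

December 13, 2027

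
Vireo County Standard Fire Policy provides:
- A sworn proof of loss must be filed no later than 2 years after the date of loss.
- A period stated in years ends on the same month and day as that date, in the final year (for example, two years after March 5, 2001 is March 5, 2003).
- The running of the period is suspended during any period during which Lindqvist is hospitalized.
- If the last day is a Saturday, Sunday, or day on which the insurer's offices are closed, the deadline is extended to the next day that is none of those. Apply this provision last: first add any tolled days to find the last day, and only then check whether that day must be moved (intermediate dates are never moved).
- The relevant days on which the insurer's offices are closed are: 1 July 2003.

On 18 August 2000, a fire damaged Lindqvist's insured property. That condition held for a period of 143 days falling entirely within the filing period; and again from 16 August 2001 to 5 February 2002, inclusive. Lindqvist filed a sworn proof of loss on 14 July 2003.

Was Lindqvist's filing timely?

2 years after 18 August 2000 is August 18, 2002.
Tolling adds 143 days: August 18, 2002 + 143 days = January 8, 2003.
From August 16, 2001 through February 5, 2002 inclusive is 174 days; tolling adds 174 days: January 8, 2003 + 174 days = July 1, 2003.
July 1, 2003 is a listed holiday. The next qualifying day is July 2, 2003.
The deadline is July 2, 2003; the filing on July 14, 2003 is after that date.

No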